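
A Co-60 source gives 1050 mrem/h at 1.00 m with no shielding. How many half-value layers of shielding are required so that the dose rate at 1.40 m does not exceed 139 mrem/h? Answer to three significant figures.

1.95 half-value layers

At 1.40 m, distance alone gives (1.00/1.40)² = 0.5102, so 1050 × 0.5102 = 535.7 mrem/h.
Further attenuation needed: 535.7/139 = 3.854.
n = log₂(3.854) = 1.946 half-value layers.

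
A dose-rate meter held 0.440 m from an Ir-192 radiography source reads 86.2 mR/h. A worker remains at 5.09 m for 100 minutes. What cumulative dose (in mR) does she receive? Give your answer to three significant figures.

1.07 mR

Intensity scales as (d₁/d₂)², so rate at 5.09 m:
86.2 × (0.440/5.09)² = 86.2 × 0.007473 = 0.6442 mR/h.
Dose = rate × time = 0.6442 mR/h × 1.667 h = 1.074 mR.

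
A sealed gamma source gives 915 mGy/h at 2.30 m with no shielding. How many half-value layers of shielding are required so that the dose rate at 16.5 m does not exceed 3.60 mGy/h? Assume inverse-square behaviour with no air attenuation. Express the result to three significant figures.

2.30 half-value layers

At 16.5 m, distance alone gives (2.30/16.5)² = 0.01943, so 915 × 0.01943 = 17.78 mGy/h.
Further attenuation needed: 17.78/3.60 = 4.939.
n = log₂(4.939) = 2.304 half-value layers.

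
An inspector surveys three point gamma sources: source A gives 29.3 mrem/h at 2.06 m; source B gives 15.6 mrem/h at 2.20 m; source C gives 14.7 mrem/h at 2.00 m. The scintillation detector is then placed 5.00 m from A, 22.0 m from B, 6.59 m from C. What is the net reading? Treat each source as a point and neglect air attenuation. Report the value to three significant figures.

By superposition, sum each source's inverse-square contribution:
A: 29.3 × (2.06/5.00)² = 4.973 mrem/h
B: 15.6 × (2.20/22.0)² = 0.1560 mrem/h
C: 14.7 × (2.00/6.59)² = 1.354 mrem/h
Total = 4.973 + 0.1560 + 1.354 = 6.483 mrem/h.

6.48 mrem/h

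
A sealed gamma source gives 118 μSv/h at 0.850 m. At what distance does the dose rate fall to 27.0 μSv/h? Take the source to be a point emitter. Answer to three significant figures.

1.78 m

Applying the 1/r² law, d₂ = d₁·√(I₁/I₂).
I₁/I₂ = 118/27.0 = 4.370, so d₂ = 0.850 × √4.370 = 1.777 m.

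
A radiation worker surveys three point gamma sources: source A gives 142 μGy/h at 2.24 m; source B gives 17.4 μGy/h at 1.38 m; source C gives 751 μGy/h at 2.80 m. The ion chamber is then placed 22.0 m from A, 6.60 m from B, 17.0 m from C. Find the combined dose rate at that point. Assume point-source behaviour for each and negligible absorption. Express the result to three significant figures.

22.6 μGy/h

By superposition, sum each source's inverse-square contribution:
A: 142 × (2.24/22.0)² = 1.472 μGy/h
B: 17.4 × (1.38/6.60)² = 0.7607 μGy/h
C: 751 × (2.80/17.0)² = 20.37 μGy/h
Total = 1.472 + 0.7607 + 20.37 = 22.60 μGy/h.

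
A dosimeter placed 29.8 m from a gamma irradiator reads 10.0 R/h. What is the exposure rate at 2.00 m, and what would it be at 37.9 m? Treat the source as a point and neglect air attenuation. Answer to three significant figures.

2220 R/h; 6.18 R/h

Intensity scales as (d₁/d₂)², so
At 2.00 m: 10.0 × (29.8/2.00)² = 10.0 × 222.0 = 2220 R/h
At 37.9 m: 2220 × (2.00/37.9)² = 2220 × 0.002785 = 6.183 R/h.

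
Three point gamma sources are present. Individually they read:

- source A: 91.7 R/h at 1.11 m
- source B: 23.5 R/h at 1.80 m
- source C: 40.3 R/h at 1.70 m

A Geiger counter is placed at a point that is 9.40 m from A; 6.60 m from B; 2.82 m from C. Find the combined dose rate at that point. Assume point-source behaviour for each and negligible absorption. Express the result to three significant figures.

17.7 R/h

Each source contributes Iᵢ·(dᵢ/rᵢ)²; contributions add.
A: 91.7 × (1.11/9.40)² = 1.279 R/h
B: 23.5 × (1.80/6.60)² = 1.748 R/h
C: 40.3 × (1.70/2.82)² = 14.65 R/h
Total = 1.279 + 1.748 + 14.65 = 17.68 R/h.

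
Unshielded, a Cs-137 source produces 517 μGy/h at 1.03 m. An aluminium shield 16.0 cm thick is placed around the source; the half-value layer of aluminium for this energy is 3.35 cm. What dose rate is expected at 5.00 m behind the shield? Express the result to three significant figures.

Distance alone: (1.03/5.00)² = 0.04244, so 517 × 0.04244 = 21.94 μGy/h.
Shield: 16.0/3.35 = 4.776 half-value layers → attenuation 2^(−4.776) = 0.03650.
Combined: 21.94 × 0.03650 = 0.8008 μGy/h.

0.801 μGy/h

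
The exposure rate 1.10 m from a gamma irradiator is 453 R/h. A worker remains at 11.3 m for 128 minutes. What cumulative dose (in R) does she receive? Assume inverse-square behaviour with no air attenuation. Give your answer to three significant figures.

By the inverse-square law, rate at 11.3 m:
(1.10/11.3)² = 0.009476, so 453 × 0.009476 = 4.293 R/h.
Dose = rate × time = 4.293 R/h × 2.133 h = 9.157 R.

9.16 R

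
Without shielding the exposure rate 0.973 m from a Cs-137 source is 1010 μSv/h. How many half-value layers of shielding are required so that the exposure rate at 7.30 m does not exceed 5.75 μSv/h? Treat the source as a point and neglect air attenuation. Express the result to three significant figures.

1.64 half-value layers

At 7.30 m, distance alone gives (0.973/7.30)² = 0.01777, so 1010 × 0.01777 = 17.95 μSv/h.
Further attenuation needed: 17.95/5.75 = 3.122.
n = log₂(3.122) = 1.642 half-value layers.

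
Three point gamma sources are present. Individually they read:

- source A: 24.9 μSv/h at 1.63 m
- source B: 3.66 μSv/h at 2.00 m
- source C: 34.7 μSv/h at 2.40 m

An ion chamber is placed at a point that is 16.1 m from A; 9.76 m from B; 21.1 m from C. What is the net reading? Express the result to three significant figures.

By superposition, sum each source's inverse-square contribution:
A: 24.9 × (1.63/16.1)² = 0.2552 μSv/h
B: 3.66 × (2.00/9.76)² = 0.1537 μSv/h
C: 34.7 × (2.40/21.1)² = 0.4489 μSv/h
Total = 0.2552 + 0.1537 + 0.4489 = 0.8578 μSv/h.

0.858 μSv/h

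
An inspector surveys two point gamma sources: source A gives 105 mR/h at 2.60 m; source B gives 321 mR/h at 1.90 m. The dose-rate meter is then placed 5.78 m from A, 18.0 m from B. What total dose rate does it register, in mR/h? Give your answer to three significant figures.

24.8 mR/h

By superposition, sum each source's inverse-square contribution:
A: 105 × (2.60/5.78)² = 21.25 mR/h
B: 321 × (1.90/18.0)² = 3.577 mR/h
Total = 21.25 + 3.577 = 24.83 mR/h.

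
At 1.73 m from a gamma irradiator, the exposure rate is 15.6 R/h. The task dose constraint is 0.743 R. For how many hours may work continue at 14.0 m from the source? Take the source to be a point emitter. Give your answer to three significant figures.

Since intensity falls as 1/r², rate at 14.0 m:
(1.73/14.0)² = 0.01527, so 15.6 × 0.01527 = 0.2382 R/h.
Stay time = 0.743 R ÷ 0.2382 R/h = 3.119 h.

3.12 h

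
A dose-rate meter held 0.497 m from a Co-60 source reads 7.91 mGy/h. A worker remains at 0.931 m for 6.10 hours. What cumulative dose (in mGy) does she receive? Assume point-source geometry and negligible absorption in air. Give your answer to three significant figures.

Using I₁d₁² = I₂d₂², rate at 0.931 m:
(0.497/0.931)² = 0.2850, so 7.91 × 0.2850 = 2.254 mGy/h.
Dose = rate × time = 2.254 mGy/h × 6.100 h = 13.75 mGy.

13.8 mGy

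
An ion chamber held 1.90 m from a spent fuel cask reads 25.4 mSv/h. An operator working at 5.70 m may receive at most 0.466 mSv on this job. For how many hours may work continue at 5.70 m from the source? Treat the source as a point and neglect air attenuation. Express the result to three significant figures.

Intensity scales as (d₁/d₂)², so rate at 5.70 m:
(1.90/5.70)² = 0.1111, so 25.4 × 0.1111 = 2.822 mSv/h.
Stay time = 0.466 mSv ÷ 2.822 mSv/h = 0.1651 h.

0.165 h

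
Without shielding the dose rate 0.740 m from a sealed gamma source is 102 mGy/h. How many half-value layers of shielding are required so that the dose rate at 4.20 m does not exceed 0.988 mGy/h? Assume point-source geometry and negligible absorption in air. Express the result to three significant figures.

1.68 half-value layers

At 4.20 m, distance alone gives 102 × (0.740/4.20)² = 102 × 0.03104 = 3.166 mGy/h.
Further attenuation needed: 3.166/0.988 = 3.204.
n = log₂(3.204) = 1.680 half-value layers.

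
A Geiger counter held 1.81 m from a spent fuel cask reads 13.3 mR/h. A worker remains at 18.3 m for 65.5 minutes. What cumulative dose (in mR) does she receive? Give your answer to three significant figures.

0.142 mR

Applying the 1/r² law, rate at 18.3 m:
(1.81/18.3)² = 0.009783, so 13.3 × 0.009783 = 0.1301 mR/h.
Dose = rate × time = 0.1301 mR/h × 1.092 h = 0.1421 mR.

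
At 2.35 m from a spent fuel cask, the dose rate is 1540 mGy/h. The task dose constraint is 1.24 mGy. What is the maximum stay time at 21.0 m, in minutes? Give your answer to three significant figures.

3.86 min

Intensity scales as (d₁/d₂)², so rate at 21.0 m:
(2.35/21.0)² = 0.01252, so 1540 × 0.01252 = 19.28 mGy/h.
Stay time = 1.24 mGy ÷ 19.28 mGy/h = 0.06432 h = 3.859 min.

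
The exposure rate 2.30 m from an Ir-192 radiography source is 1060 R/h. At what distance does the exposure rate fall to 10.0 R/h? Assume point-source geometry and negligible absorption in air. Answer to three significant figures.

Using I₁d₁² = I₂d₂², d₂ = d₁·√(I₁/I₂).
I₁/I₂ = 1060/10.0 = 106.0, so d₂ = 2.30 × √106.0 = 23.68 m.

23.7 m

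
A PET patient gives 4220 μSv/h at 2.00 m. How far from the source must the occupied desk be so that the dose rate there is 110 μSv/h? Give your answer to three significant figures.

12.4 m

Using I₁d₁² = I₂d₂², d₂ = d₁·√(I₁/I₂).
I₁/I₂ = 4220/110 = 38.36, so d₂ = 2.00 × √38.36 = 12.39 m.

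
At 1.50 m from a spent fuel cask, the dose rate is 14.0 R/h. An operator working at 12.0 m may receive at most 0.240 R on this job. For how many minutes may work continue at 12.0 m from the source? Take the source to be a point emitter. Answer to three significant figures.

65.8 min

Since intensity falls as 1/r², rate at 12.0 m:
14.0 × (1.50/12.0)² = 14.0 × 0.01562 = 0.2187 R/h.
Stay time = 0.240 R ÷ 0.2187 R/h = 1.097 h = 65.82 min.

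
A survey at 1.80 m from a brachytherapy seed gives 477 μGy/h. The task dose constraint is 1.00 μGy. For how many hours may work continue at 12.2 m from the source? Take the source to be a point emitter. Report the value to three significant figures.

Since intensity falls as 1/r², rate at 12.2 m:
477 × (1.80/12.2)² = 477 × 0.02177 = 10.38 μGy/h.
Stay time = 1.00 μGy ÷ 10.38 μGy/h = 0.09634 h.

0.0963 h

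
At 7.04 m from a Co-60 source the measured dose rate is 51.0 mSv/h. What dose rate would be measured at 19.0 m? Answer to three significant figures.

Since intensity falls as 1/r², scaling from 7.04 m to 19.0 m:
51.0 × (7.04/19.0)² = 51.0 × 0.1373 = 7.002 mSv/h.

7.00 mSv/h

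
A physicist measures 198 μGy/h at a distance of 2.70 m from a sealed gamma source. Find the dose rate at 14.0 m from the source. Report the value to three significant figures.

7.36 μGy/h

Using I₁d₁² = I₂d₂², the rate at 14.0 m is
(2.70/14.0)² = 0.03719, so 198 × 0.03719 = 7.364 μGy/h.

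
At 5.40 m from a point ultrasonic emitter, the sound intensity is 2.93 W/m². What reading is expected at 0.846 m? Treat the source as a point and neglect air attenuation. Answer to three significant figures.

119 W/m²

Applying the 1/r² law, the rate at 0.846 m is
2.93 × (5.40/0.846)² = 2.93 × 40.74 = 119.4 W/m².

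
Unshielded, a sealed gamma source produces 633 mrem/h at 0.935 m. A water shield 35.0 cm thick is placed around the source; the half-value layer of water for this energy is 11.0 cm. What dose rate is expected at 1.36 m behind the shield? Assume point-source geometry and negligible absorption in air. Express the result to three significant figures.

Distance alone: 633 × (0.935/1.36)² = 633 × 0.4727 = 299.2 mrem/h.
Shield: 35.0/11.0 = 3.182 half-value layers → attenuation 2^(−3.182) = 0.1102.
Combined: 299.2 × 0.1102 = 32.97 mrem/h.

33.0 mrem/h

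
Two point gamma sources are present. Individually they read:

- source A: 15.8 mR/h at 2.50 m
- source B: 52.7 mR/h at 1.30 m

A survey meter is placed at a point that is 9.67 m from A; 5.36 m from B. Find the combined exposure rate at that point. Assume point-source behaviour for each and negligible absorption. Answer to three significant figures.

By superposition, sum each source's inverse-square contribution:
A: 15.8 × (2.50/9.67)² = 1.056 mR/h
B: 52.7 × (1.30/5.36)² = 3.100 mR/h
Total = 1.056 + 3.100 = 4.156 mR/h.

4.16 mR/h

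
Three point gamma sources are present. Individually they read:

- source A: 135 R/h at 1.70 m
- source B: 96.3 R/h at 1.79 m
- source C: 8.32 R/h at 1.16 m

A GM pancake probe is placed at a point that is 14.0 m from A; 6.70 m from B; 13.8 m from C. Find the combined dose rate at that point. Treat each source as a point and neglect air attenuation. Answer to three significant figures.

8.92 R/h

By superposition, sum each source's inverse-square contribution:
A: 135 × (1.70/14.0)² = 1.991 R/h
B: 96.3 × (1.79/6.70)² = 6.874 R/h
C: 8.32 × (1.16/13.8)² = 0.05879 R/h
Total = 1.991 + 6.874 + 0.05879 = 8.924 R/h.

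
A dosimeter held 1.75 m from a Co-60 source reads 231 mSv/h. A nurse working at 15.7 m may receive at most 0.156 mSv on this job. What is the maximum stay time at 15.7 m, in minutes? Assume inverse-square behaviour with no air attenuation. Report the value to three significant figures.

Applying the 1/r² law, rate at 15.7 m:
231 × (1.75/15.7)² = 231 × 0.01242 = 2.869 mSv/h.
Stay time = 0.156 mSv ÷ 2.869 mSv/h = 0.05437 h = 3.262 min.

3.26 min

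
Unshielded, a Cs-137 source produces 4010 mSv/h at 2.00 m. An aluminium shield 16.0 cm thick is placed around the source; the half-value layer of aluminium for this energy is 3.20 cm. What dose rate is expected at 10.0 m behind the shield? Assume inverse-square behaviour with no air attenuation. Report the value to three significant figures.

5.01 mSv/h

Distance alone: 4010 × (2.00/10.0)² = 4010 × 0.04000 = 160.4 mSv/h.
Shield: 16.0/3.20 = 5.000 half-value layers → attenuation 2^(−5.000) = 0.03125.
Combined: 160.4 × 0.03125 = 5.013 mSv/h.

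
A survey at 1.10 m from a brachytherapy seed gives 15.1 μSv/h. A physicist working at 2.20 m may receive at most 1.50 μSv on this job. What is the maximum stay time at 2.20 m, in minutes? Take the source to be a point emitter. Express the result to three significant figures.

Applying the 1/r² law, rate at 2.20 m:
15.1 × (1.10/2.20)² = 15.1 × 0.2500 = 3.775 μSv/h.
Stay time = 1.50 μSv ÷ 3.775 μSv/h = 0.3974 h = 23.84 min.

23.8 min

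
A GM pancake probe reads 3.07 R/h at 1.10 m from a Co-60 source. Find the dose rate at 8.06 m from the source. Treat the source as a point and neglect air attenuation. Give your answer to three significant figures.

Using I₁d₁² = I₂d₂², the rate at 8.06 m is
(1.10/8.06)² = 0.01863, so 3.07 × 0.01863 = 0.05719 R/h.

0.0572 R/h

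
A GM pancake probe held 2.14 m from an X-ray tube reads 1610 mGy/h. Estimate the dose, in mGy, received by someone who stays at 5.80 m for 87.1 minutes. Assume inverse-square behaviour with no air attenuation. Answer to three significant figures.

By the inverse-square law, rate at 5.80 m:
(2.14/5.80)² = 0.1361, so 1610 × 0.1361 = 219.1 mGy/h.
Dose = rate × time = 219.1 mGy/h × 1.452 h = 318.1 mGy.

318 mGy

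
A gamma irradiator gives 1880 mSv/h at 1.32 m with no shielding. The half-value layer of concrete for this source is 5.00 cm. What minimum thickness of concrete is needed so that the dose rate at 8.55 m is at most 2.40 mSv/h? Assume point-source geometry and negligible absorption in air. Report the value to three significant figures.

At 8.55 m, distance alone gives 1880 × (1.32/8.55)² = 1880 × 0.02384 = 44.82 mSv/h.
Further attenuation needed: 44.82/2.40 = 18.68.
n = log₂(18.68) = 4.223 half-value layers.
Thickness = 4.223 × 5.00 cm = 21.11 cm.

21.1 cm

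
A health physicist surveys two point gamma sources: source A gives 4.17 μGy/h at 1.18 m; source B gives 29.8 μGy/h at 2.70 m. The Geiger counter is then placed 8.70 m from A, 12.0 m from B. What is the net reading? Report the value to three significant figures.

1.59 μGy/h

By superposition, sum each source's inverse-square contribution:
A: 4.17 × (1.18/8.70)² = 0.07671 μGy/h
B: 29.8 × (2.70/12.0)² = 1.509 μGy/h
Total = 0.07671 + 1.509 = 1.586 μGy/h.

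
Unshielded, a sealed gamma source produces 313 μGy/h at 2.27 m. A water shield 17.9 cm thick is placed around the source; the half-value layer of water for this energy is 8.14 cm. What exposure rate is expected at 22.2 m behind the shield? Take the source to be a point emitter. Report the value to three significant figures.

0.713 μGy/h

Distance alone: (2.27/22.2)² = 0.01046, so 313 × 0.01046 = 3.274 μGy/h.
Shield: 17.9/8.14 = 2.199 half-value layers → attenuation 2^(−2.199) = 0.2178.
Combined: 3.274 × 0.2178 = 0.7131 μGy/h.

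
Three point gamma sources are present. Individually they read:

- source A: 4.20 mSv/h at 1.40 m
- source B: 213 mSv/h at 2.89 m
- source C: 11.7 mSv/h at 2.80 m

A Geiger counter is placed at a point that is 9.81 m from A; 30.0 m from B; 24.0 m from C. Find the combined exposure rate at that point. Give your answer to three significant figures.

By superposition, sum each source's inverse-square contribution:
A: 4.20 × (1.40/9.81)² = 0.08554 mSv/h
B: 213 × (2.89/30.0)² = 1.977 mSv/h
C: 11.7 × (2.80/24.0)² = 0.1592 mSv/h
Total = 0.08554 + 1.977 + 0.1592 = 2.222 mSv/h.

2.22 mSv/h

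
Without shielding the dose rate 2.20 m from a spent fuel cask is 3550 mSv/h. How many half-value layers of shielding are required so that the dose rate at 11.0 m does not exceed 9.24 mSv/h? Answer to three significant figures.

At 11.0 m, distance alone gives (2.20/11.0)² = 0.04000, so 3550 × 0.04000 = 142.0 mSv/h.
Further attenuation needed: 142.0/9.24 = 15.37.
n = log₂(15.37) = 3.942 half-value layers.

3.94 half-value layers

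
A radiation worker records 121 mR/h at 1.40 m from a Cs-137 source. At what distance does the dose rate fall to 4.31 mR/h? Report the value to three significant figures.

Using I₁d₁² = I₂d₂², d₂ = d₁·√(I₁/I₂).
I₁/I₂ = 121/4.31 = 28.07, so d₂ = 1.40 × √28.07 = 7.417 m.

7.42 m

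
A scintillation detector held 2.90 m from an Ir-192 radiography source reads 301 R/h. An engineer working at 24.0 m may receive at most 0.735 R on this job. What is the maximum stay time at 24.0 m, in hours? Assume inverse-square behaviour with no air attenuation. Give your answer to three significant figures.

Since intensity falls as 1/r², rate at 24.0 m:
(2.90/24.0)² = 0.01460, so 301 × 0.01460 = 4.395 R/h.
Stay time = 0.735 R ÷ 4.395 R/h = 0.1672 h.

0.167 h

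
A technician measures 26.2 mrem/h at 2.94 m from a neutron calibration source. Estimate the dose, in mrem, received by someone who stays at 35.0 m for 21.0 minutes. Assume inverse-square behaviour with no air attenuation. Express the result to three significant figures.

0.0647 mrem

Intensity scales as (d₁/d₂)², so rate at 35.0 m:
(2.94/35.0)² = 0.007056, so 26.2 × 0.007056 = 0.1849 mrem/h.
Dose = rate × time = 0.1849 mrem/h × 0.3500 h = 0.06471 mrem.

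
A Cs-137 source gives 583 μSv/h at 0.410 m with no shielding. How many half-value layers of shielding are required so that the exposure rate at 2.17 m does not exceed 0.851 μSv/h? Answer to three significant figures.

At 2.17 m, distance alone gives (0.410/2.17)² = 0.03570, so 583 × 0.03570 = 20.81 μSv/h.
Further attenuation needed: 20.81/0.851 = 24.45.
n = log₂(24.45) = 4.612 half-value layers.

4.61 half-value layers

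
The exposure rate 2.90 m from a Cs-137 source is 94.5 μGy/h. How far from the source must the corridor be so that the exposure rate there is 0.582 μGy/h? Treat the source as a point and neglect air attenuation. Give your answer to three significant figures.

37.0 m

Using I₁d₁² = I₂d₂², d₂ = d₁·√(I₁/I₂).
I₁/I₂ = 94.5/0.582 = 162.4, so d₂ = 2.90 × √162.4 = 36.96 m.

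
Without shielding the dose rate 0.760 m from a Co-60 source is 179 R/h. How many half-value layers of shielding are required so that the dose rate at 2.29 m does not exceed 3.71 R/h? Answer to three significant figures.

At 2.29 m, distance alone gives 179 × (0.760/2.29)² = 179 × 0.1101 = 19.71 R/h.
Further attenuation needed: 19.71/3.71 = 5.313.
n = log₂(5.313) = 2.410 half-value layers.

2.41 half-value layers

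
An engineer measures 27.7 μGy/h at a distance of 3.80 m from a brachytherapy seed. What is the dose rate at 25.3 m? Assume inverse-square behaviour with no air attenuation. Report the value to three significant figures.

Using I₁d₁² = I₂d₂², the rate at 25.3 m is
(3.80/25.3)² = 0.02256, so 27.7 × 0.02256 = 0.6249 μGy/h.

0.625 μGy/h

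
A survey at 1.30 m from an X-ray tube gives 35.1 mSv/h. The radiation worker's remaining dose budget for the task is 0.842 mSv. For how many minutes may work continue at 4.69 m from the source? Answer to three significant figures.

18.7 min

Applying the 1/r² law, rate at 4.69 m:
(1.30/4.69)² = 0.07683, so 35.1 × 0.07683 = 2.697 mSv/h.
Stay time = 0.842 mSv ÷ 2.697 mSv/h = 0.3122 h = 18.73 min.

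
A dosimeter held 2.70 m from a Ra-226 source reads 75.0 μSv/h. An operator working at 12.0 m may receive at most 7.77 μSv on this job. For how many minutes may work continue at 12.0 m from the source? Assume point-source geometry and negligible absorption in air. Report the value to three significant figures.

123 min

Intensity scales as (d₁/d₂)², so rate at 12.0 m:
(2.70/12.0)² = 0.05063, so 75.0 × 0.05063 = 3.797 μSv/h.
Stay time = 7.77 μSv ÷ 3.797 μSv/h = 2.046 h = 122.8 min.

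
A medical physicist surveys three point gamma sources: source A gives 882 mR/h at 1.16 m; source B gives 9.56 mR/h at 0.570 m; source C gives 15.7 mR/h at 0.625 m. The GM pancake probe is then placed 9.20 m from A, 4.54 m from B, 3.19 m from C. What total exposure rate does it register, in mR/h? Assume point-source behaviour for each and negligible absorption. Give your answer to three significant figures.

14.8 mR/h

By superposition, sum each source's inverse-square contribution:
A: 882 × (1.16/9.20)² = 14.02 mR/h
B: 9.56 × (0.570/4.54)² = 0.1507 mR/h
C: 15.7 × (0.625/3.19)² = 0.6027 mR/h
Total = 14.02 + 0.1507 + 0.6027 = 14.77 mR/h.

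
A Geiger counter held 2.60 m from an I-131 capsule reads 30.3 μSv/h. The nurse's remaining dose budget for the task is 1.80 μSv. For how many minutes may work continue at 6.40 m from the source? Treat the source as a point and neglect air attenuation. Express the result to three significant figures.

21.6 min

Using I₁d₁² = I₂d₂², rate at 6.40 m:
(2.60/6.40)² = 0.1650, so 30.3 × 0.1650 = 5.000 μSv/h.
Stay time = 1.80 μSv ÷ 5.000 μSv/h = 0.3600 h = 21.60 min.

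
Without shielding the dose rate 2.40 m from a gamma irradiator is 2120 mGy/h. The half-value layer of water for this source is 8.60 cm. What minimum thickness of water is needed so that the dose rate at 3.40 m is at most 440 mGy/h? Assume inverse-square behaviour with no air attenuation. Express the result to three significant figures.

10.9 cm

At 3.40 m, distance alone gives (2.40/3.40)² = 0.4983, so 2120 × 0.4983 = 1056 mGy/h.
Further attenuation needed: 1056/440 = 2.400.
n = log₂(2.400) = 1.263 half-value layers.
Thickness = 1.263 × 8.60 cm = 10.86 cm.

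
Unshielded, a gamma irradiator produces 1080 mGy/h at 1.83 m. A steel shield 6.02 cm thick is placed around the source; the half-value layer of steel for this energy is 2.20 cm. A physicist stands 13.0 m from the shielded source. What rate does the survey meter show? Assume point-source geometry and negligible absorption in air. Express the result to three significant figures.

3.21 mGy/h

Distance alone: (1.83/13.0)² = 0.01982, so 1080 × 0.01982 = 21.41 mGy/h.
Shield: 6.02/2.20 = 2.736 half-value layers → attenuation 2^(−2.736) = 0.1501.
Combined: 21.41 × 0.1501 = 3.214 mGy/h.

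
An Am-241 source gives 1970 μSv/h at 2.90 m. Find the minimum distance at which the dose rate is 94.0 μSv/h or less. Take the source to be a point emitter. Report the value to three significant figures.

13.3 m

Since intensity falls as 1/r², d₂ = d₁·√(I₁/I₂).
I₁/I₂ = 1970/94.0 = 20.96, so d₂ = 2.90 × √20.96 = 13.28 m.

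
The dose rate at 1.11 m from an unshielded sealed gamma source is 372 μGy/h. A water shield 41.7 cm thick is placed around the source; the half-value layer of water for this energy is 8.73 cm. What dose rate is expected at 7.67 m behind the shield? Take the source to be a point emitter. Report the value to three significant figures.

0.284 μGy/h

Distance alone: (1.11/7.67)² = 0.02094, so 372 × 0.02094 = 7.790 μGy/h.
Shield: 41.7/8.73 = 4.777 half-value layers → attenuation 2^(−4.777) = 0.03647.
Combined: 7.790 × 0.03647 = 0.2841 μGy/h.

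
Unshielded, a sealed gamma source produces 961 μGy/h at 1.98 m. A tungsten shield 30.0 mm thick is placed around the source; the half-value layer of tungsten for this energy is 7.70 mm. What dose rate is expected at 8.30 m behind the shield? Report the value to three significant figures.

Distance alone: 961 × (1.98/8.30)² = 961 × 0.05691 = 54.69 μGy/h.
Shield: 30.0/7.70 = 3.896 half-value layers → attenuation 2^(−3.896) = 0.06717.
Combined: 54.69 × 0.06717 = 3.674 μGy/h.

3.67 μGy/h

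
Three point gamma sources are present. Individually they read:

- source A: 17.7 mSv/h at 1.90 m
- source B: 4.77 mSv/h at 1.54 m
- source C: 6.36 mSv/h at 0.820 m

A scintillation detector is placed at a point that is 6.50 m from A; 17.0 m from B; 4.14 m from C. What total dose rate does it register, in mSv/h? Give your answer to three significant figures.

1.80 mSv/h

Each source contributes Iᵢ·(dᵢ/rᵢ)²; contributions add.
A: 17.7 × (1.90/6.50)² = 1.512 mSv/h
B: 4.77 × (1.54/17.0)² = 0.03914 mSv/h
C: 6.36 × (0.820/4.14)² = 0.2495 mSv/h
Total = 1.512 + 0.03914 + 0.2495 = 1.801 mSv/h.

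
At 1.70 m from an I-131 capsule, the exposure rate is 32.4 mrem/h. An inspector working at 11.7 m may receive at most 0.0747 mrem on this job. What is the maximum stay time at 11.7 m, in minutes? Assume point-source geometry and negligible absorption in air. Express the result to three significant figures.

Since intensity falls as 1/r², rate at 11.7 m:
32.4 × (1.70/11.7)² = 32.4 × 0.02111 = 0.6840 mrem/h.
Stay time = 0.0747 mrem ÷ 0.6840 mrem/h = 0.1092 h = 6.552 min.

6.55 min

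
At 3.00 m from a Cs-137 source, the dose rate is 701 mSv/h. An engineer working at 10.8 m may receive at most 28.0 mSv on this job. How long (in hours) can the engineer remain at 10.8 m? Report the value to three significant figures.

Applying the 1/r² law, rate at 10.8 m:
(3.00/10.8)² = 0.07716, so 701 × 0.07716 = 54.09 mSv/h.
Stay time = 28.0 mSv ÷ 54.09 mSv/h = 0.5177 h.

0.518 h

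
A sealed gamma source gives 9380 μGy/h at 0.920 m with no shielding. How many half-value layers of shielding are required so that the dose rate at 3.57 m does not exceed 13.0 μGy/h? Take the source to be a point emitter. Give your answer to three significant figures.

At 3.57 m, distance alone gives (0.920/3.57)² = 0.06641, so 9380 × 0.06641 = 622.9 μGy/h.
Further attenuation needed: 622.9/13.0 = 47.92.
n = log₂(47.92) = 5.583 half-value layers.

5.58 half-value layers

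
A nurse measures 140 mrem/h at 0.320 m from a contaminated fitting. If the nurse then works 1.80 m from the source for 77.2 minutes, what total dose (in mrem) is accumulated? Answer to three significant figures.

Intensity scales as (d₁/d₂)², so rate at 1.80 m:
140 × (0.320/1.80)² = 140 × 0.03160 = 4.424 mrem/h.
Dose = rate × time = 4.424 mrem/h × 1.287 h = 5.694 mrem.

5.69 mrem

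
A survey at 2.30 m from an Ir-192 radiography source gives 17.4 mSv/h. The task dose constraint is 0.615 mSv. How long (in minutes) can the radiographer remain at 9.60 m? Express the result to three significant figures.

Since intensity falls as 1/r², rate at 9.60 m:
(2.30/9.60)² = 0.05740, so 17.4 × 0.05740 = 0.9988 mSv/h.
Stay time = 0.615 mSv ÷ 0.9988 mSv/h = 0.6157 h = 36.94 min.

36.9 min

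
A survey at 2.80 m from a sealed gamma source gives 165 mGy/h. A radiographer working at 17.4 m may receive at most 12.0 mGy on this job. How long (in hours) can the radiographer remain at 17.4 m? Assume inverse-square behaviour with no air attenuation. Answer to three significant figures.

2.81 h

By the inverse-square law, rate at 17.4 m:
(2.80/17.4)² = 0.02590, so 165 × 0.02590 = 4.274 mGy/h.
Stay time = 12.0 mGy ÷ 4.274 mGy/h = 2.808 h.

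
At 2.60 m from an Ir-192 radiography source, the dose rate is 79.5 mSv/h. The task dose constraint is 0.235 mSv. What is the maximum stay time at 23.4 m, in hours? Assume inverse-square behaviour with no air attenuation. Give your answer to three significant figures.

0.239 h

Using I₁d₁² = I₂d₂², rate at 23.4 m:
79.5 × (2.60/23.4)² = 79.5 × 0.01235 = 0.9818 mSv/h.
Stay time = 0.235 mSv ÷ 0.9818 mSv/h = 0.2394 h.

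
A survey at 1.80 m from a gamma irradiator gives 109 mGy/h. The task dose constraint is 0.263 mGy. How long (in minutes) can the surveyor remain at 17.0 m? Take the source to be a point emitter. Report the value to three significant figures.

Intensity scales as (d₁/d₂)², so rate at 17.0 m:
(1.80/17.0)² = 0.01121, so 109 × 0.01121 = 1.222 mGy/h.
Stay time = 0.263 mGy ÷ 1.222 mGy/h = 0.2152 h = 12.91 min.

12.9 min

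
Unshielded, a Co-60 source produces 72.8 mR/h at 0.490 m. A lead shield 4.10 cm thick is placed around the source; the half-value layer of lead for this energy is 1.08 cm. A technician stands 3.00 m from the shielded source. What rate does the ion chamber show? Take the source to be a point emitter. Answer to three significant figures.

0.140 mR/h

Distance alone: (0.490/3.00)² = 0.02668, so 72.8 × 0.02668 = 1.942 mR/h.
Shield: 4.10/1.08 = 3.796 half-value layers → attenuation 2^(−3.796) = 0.07199.
Combined: 1.942 × 0.07199 = 0.1398 mR/h.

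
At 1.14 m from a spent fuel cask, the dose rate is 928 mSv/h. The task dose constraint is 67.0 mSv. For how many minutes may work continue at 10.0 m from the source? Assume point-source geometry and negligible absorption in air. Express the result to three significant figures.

333 min

Using I₁d₁² = I₂d₂², rate at 10.0 m:
(1.14/10.0)² = 0.01300, so 928 × 0.01300 = 12.06 mSv/h.
Stay time = 67.0 mSv ÷ 12.06 mSv/h = 5.556 h = 333.4 min.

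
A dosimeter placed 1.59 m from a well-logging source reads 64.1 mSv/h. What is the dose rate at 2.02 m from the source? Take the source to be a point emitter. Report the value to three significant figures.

Using I₁d₁² = I₂d₂², scaling from 1.59 m to 2.02 m:
64.1 × (1.59/2.02)² = 64.1 × 0.6196 = 39.72 mSv/h.

39.7 mSv/h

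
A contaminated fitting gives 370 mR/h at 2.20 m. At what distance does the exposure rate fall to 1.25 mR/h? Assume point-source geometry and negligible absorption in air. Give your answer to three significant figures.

Using I₁d₁² = I₂d₂², d₂ = d₁·√(I₁/I₂).
I₁/I₂ = 370/1.25 = 296.0, so d₂ = 2.20 × √296.0 = 37.85 m.

37.9 m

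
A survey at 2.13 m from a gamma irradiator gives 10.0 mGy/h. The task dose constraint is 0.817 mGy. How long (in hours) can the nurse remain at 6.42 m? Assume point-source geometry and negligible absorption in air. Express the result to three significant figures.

By the inverse-square law, rate at 6.42 m:
10.0 × (2.13/6.42)² = 10.0 × 0.1101 = 1.101 mGy/h.
Stay time = 0.817 mGy ÷ 1.101 mGy/h = 0.7421 h.

0.742 h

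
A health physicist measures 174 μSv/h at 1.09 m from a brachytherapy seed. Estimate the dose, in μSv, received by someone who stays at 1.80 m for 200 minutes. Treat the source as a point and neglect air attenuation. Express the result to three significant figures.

213 μSv

Applying the 1/r² law, rate at 1.80 m:
(1.09/1.80)² = 0.3667, so 174 × 0.3667 = 63.81 μSv/h.
Dose = rate × time = 63.81 μSv/h × 3.333 h = 212.7 μSv.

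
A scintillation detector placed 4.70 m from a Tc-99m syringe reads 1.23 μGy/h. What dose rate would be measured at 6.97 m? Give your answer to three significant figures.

Since intensity falls as 1/r², scaling from 4.70 m to 6.97 m:
(4.70/6.97)² = 0.4547, so 1.23 × 0.4547 = 0.5593 μGy/h.

0.559 μGy/h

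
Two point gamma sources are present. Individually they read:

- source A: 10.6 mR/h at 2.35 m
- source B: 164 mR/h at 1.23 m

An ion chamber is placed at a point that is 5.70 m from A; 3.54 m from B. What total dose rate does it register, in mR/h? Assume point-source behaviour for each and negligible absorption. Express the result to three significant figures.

Each source contributes Iᵢ·(dᵢ/rᵢ)²; contributions add.
A: 10.6 × (2.35/5.70)² = 1.802 mR/h
B: 164 × (1.23/3.54)² = 19.80 mR/h
Total = 1.802 + 19.80 = 21.60 mR/h.

21.6 mR/h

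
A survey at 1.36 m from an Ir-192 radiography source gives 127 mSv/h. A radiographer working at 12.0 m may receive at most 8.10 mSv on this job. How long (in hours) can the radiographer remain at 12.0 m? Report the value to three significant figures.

4.97 h

By the inverse-square law, rate at 12.0 m:
(1.36/12.0)² = 0.01284, so 127 × 0.01284 = 1.631 mSv/h.
Stay time = 8.10 mSv ÷ 1.631 mSv/h = 4.966 h.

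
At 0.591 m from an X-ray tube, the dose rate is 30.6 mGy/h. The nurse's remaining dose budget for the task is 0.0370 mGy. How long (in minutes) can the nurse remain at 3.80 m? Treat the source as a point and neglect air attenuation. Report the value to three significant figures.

Since intensity falls as 1/r², rate at 3.80 m:
(0.591/3.80)² = 0.02419, so 30.6 × 0.02419 = 0.7402 mGy/h.
Stay time = 0.0370 mGy ÷ 0.7402 mGy/h = 0.04999 h = 2.999 min.

3.00 min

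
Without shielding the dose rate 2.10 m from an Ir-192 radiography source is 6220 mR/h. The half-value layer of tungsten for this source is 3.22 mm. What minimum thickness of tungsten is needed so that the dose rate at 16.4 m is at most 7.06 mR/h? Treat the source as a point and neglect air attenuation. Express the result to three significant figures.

12.4 mm

At 16.4 m, distance alone gives 6220 × (2.10/16.4)² = 6220 × 0.01640 = 102.0 mR/h.
Further attenuation needed: 102.0/7.06 = 14.45.
n = log₂(14.45) = 3.853 half-value layers.
Thickness = 3.853 × 3.22 mm = 12.41 mm.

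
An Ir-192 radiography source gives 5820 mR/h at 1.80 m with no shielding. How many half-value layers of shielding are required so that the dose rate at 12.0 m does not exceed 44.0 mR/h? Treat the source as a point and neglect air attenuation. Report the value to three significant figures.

At 12.0 m, distance alone gives 5820 × (1.80/12.0)² = 5820 × 0.02250 = 130.9 mR/h.
Further attenuation needed: 130.9/44.0 = 2.975.
n = log₂(2.975) = 1.573 half-value layers.

1.57 half-value layers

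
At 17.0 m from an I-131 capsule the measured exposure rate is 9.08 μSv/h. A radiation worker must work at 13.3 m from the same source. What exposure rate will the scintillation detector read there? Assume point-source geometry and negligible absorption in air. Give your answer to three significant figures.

By the inverse-square law, scaling from 17.0 m to 13.3 m:
9.08 × (17.0/13.3)² = 9.08 × 1.634 = 14.84 μSv/h.

14.8 μSv/h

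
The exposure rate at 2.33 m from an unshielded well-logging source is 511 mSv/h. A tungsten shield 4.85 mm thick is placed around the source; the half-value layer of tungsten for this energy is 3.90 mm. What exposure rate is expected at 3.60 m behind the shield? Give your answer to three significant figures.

90.4 mSv/h

Distance alone: (2.33/3.60)² = 0.4189, so 511 × 0.4189 = 214.1 mSv/h.
Shield: 4.85/3.90 = 1.244 half-value layers → attenuation 2^(−1.244) = 0.4222.
Combined: 214.1 × 0.4222 = 90.39 mSv/h.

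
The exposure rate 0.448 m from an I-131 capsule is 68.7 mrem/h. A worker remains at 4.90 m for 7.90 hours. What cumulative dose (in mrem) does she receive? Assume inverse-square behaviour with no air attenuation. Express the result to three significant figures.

4.54 mrem

Applying the 1/r² law, rate at 4.90 m:
(0.448/4.90)² = 0.008359, so 68.7 × 0.008359 = 0.5743 mrem/h.
Dose = rate × time = 0.5743 mrem/h × 7.900 h = 4.537 mrem.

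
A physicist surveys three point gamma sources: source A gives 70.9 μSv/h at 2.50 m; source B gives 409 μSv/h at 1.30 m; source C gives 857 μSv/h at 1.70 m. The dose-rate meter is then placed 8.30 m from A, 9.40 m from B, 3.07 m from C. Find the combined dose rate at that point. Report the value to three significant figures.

277 μSv/h

By superposition, sum each source's inverse-square contribution:
A: 70.9 × (2.50/8.30)² = 6.432 μSv/h
B: 409 × (1.30/9.40)² = 7.823 μSv/h
C: 857 × (1.70/3.07)² = 262.8 μSv/h
Total = 6.432 + 7.823 + 262.8 = 277.1 μSv/h.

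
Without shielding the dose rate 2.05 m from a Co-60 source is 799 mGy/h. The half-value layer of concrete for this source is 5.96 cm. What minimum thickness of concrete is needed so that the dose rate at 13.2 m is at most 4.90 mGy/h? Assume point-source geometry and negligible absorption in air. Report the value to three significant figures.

At 13.2 m, distance alone gives (2.05/13.2)² = 0.02412, so 799 × 0.02412 = 19.27 mGy/h.
Further attenuation needed: 19.27/4.90 = 3.933.
n = log₂(3.933) = 1.976 half-value layers.
Thickness = 1.976 × 5.96 cm = 11.78 cm.

11.8 cm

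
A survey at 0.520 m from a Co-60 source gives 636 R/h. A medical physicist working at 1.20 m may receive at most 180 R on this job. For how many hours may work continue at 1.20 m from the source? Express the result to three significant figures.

Applying the 1/r² law, rate at 1.20 m:
(0.520/1.20)² = 0.1878, so 636 × 0.1878 = 119.4 R/h.
Stay time = 180 R ÷ 119.4 R/h = 1.508 h.

1.51 h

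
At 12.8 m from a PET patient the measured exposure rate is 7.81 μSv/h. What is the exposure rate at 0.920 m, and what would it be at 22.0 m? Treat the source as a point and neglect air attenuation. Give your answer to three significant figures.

1510 μSv/h; 2.64 μSv/h

By the inverse-square law,
At 0.920 m: 7.81 × (12.8/0.920)² = 7.81 × 193.6 = 1512 μSv/h
At 22.0 m: 1512 × (0.920/22.0)² = 1512 × 0.001749 = 2.644 μSv/h.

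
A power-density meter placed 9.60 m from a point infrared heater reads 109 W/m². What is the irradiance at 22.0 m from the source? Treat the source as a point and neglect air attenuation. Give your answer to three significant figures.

Applying the 1/r² law, scaling from 9.60 m to 22.0 m:
109 × (9.60/22.0)² = 109 × 0.1904 = 20.75 W/m².

20.8 W/m²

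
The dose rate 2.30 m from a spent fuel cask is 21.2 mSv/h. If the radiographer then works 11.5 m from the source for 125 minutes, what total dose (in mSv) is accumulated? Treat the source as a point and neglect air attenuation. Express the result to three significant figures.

1.77 mSv

Applying the 1/r² law, rate at 11.5 m:
21.2 × (2.30/11.5)² = 21.2 × 0.04000 = 0.8480 mSv/h.
Dose = rate × time = 0.8480 mSv/h × 2.083 h = 1.766 mSv.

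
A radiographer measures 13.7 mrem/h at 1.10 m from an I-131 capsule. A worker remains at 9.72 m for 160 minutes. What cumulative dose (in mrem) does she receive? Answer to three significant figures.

Using I₁d₁² = I₂d₂², rate at 9.72 m:
13.7 × (1.10/9.72)² = 13.7 × 0.01281 = 0.1755 mrem/h.
Dose = rate × time = 0.1755 mrem/h × 2.667 h = 0.4681 mrem.

0.468 mrem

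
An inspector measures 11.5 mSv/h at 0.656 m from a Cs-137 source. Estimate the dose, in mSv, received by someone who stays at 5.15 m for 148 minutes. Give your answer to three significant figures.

0.460 mSv

Using I₁d₁² = I₂d₂², rate at 5.15 m:
11.5 × (0.656/5.15)² = 11.5 × 0.01623 = 0.1866 mSv/h.
Dose = rate × time = 0.1866 mSv/h × 2.467 h = 0.4603 mSv.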